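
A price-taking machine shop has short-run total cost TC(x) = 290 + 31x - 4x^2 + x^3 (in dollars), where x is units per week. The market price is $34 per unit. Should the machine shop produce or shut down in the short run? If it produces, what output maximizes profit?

Produce at x = 3

Strip out fixed cost: VC = 31x - 4x^2 + x^3. Then AVC = 31 - 4x + x^2 and MC = 31 - 8x + 3x^2.
AVC is minimized where dAVC/dx = -4 + 2x = 0, at x = 2; min AVC = 31 - 4·2 + 2^2 = $27.
P = $34 exceeds min AVC = $27, so the firm stays open.
Solving P = MC: -3 - 8x + 3x^2 = 0 ⇒ x = -1/3 or 3. On the upward-sloping branch, x* = 3.
Check: AVC at x = 3 is $28 ≤ P, so revenue covers variable cost.
Profit = P·x − TC = 34·3 − 374 = -$272, a loss, but smaller than the $290 fixed cost the firm would lose by shutting down.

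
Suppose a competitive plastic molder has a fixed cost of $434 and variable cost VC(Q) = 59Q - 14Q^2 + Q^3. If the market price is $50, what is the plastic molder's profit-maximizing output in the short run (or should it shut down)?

Produce at Q = 9

Variable cost is VC = 59Q - 14Q^2 + Q^3, so AVC = VC/Q = 59 - 14Q + Q^2 and MC = dTC/dQ = 59 - 28Q + 3Q^2.
AVC is minimized where dAVC/dQ = -14 + 2Q = 0, at Q = 7; min AVC = 59 - 14·7 + 7^2 = $10.
Since P = $50 ≥ min AVC = $10, price covers variable cost and the firm should produce.
P = MC gives 9 - 28Q + 3Q^2 = 0, with roots 1/3 and 9. Take the larger (rising MC): Q* = 9.
Check: AVC at Q = 9 is $14 ≤ P, so revenue covers variable cost.
Profit = P·Q − TC = 50·9 − 560 = -$110, a loss, but smaller than the $434 fixed cost the firm would lose by shutting down.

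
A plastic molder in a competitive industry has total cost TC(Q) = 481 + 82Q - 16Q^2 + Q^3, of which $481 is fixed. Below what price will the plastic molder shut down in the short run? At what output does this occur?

The shutdown price is the minimum of AVC. VC = 82Q - 16Q^2 + Q^3, so AVC = 82 - 16Q + Q^2.
At the minimum of AVC, MC = AVC. MC = 82 - 32Q + 3Q^2; setting MC = AVC gives 2Q^2 - 16Q = 0, so Q = 8. min AVC = 18.
So the shutdown price is $18.

$18 per unit, at Q = 8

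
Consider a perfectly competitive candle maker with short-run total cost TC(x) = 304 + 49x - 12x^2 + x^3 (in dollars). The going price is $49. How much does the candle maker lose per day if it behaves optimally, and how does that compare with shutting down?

Profit = -$48 at x = 8

AVC = 49 - 12x + x^2; min AVC = $13 at x = 6. Since P = $49 ≥ min AVC, the firm produces.
MC = 49 - 24x + 3x^2. Setting P = MC and taking the root on the rising branch gives x* = 8.
TR = 49·8 = 392. TC = 304 + 136 = 440. Profit = 392 − 440 = -$48.
By producing, the firm covers all variable cost plus $256 of fixed cost; shutting down would lose the full $304.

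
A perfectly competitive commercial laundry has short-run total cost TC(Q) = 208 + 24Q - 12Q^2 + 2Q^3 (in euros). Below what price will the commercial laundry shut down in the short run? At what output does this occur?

€6 per unit, at Q = 3

Short-run supply begins at min AVC. From VC = 24Q - 12Q^2 + 2Q^3, AVC = 24 - 12Q + 2Q^2.
At the minimum of AVC, MC = AVC. MC = 24 - 24Q + 6Q^2; setting MC = AVC gives 4Q^2 - 12Q = 0, so Q = 3. min AVC = 6.
So the shutdown price is €6.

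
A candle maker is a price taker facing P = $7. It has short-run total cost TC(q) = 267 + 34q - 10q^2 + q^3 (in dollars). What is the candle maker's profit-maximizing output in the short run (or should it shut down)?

From TC, MC = TC'(q) = 34 - 20q + 3q^2 and AVC = VC/q = 34 - 10q + q^2.
AVC hits its minimum where MC = AVC, at q = 5, giving min AVC = 34 - 10·5 + 5^2 = $9.
With P < min AVC ($7 < $9), every unit sold adds to the loss.
The firm minimizes its loss by shutting down and losing only its fixed cost of $267.

Shut down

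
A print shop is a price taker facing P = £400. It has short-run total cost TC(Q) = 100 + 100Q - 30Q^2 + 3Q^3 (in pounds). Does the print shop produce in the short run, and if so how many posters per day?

Produce at Q = 10

From TC, MC = TC'(Q) = 100 - 60Q + 9Q^2 and AVC = VC/Q = 100 - 30Q + 3Q^2.
AVC is minimized where dAVC/dQ = -30 + 6Q = 0, at Q = 5; min AVC = 100 - 30·5 + 3·5^2 = £25.
Because £400 ≥ £25, revenue can cover variable cost; the firm operates.
Set P = MC: 400 = 100 - 60Q + 9Q^2 → -300 - 60Q + 9Q^2 = 0. The roots are Q = -10/3 and Q = 10; the profit-maximizing output is on the rising part of MC, so Q* = 10.
Check: AVC at Q = 10 is £100 ≤ P, so revenue covers variable cost.
Profit = P·Q − TC = 400·10 − 1100 = £2900.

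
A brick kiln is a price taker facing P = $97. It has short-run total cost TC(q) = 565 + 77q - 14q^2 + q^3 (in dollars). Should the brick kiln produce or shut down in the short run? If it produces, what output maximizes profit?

Produce at q = 10

Strip out fixed cost: VC = 77q - 14q^2 + q^3. Then AVC = 77 - 14q + q^2 and MC = 77 - 28q + 3q^2.
AVC hits its minimum where MC = AVC, at q = 7, giving min AVC = 77 - 14·7 + 7^2 = $28.
P = $97 exceeds min AVC = $28, so the firm stays open.
Set P = MC: 97 = 77 - 28q + 3q^2 → -20 - 28q + 3q^2 = 0. The roots are q = -2/3 and q = 10; the profit-maximizing output is on the rising part of MC, so q* = 10.
Check: AVC at q = 10 is $37 ≤ P, so revenue covers variable cost.
Profit = P·q − TC = 97·10 − 935 = $35.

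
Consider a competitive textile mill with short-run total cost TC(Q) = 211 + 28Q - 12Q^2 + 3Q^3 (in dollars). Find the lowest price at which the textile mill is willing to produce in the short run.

The firm shuts down when price falls below the minimum of average variable cost. AVC = VC/Q = 28 - 12Q + 3Q^2.
At the minimum of AVC, MC = AVC. MC = 28 - 24Q + 9Q^2; setting MC = AVC gives 6Q^2 - 12Q = 0, so Q = 2. min AVC = 16.
For P < $16 the firm produces nothing.

$16 per unit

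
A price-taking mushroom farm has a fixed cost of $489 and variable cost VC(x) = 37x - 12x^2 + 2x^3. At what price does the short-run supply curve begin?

$19 per unit

The firm shuts down when price falls below the minimum of average variable cost. AVC = VC/x = 37 - 12x + 2x^2.
dAVC/dx = -12 + 4x = 0 gives x = 3. min AVC = 37 - 12·3 + 2·3^2 = 19.
The firm shuts down for any P below $19.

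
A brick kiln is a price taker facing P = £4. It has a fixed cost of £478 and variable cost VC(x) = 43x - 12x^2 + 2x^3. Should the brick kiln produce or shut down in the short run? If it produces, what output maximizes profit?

From TC, MC = TC'(x) = 43 - 24x + 6x^2 and AVC = VC/x = 43 - 12x + 2x^2.
The AVC parabola has its vertex at x = 12/4 = 3, where AVC = 43 - 12·3 + 2·3^2 = £25.
With P < min AVC (£4 < £25), every unit sold adds to the loss.
Shutting down limits the loss to fixed cost, £478.

Shut down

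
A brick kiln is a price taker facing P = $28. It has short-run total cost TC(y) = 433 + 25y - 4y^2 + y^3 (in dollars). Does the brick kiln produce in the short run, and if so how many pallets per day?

From TC, MC = TC'(y) = 25 - 8y + 3y^2 and AVC = VC/y = 25 - 4y + y^2.
The AVC parabola has its vertex at y = 4/2 = 2, where AVC = 25 - 4·2 + 2^2 = $21.
P = $28 exceeds min AVC = $21, so the firm stays open.
Set P = MC: 28 = 25 - 8y + 3y^2 → -3 - 8y + 3y^2 = 0. The roots are y = -1/3 and y = 3; the profit-maximizing output is on the rising part of MC, so y* = 3.
Check: AVC at y = 3 is $22 ≤ P, so revenue covers variable cost.
Profit = P·y − TC = 28·3 − 499 = -$415, a loss, but smaller than the $433 fixed cost the firm would lose by shutting down.

Produce at y = 3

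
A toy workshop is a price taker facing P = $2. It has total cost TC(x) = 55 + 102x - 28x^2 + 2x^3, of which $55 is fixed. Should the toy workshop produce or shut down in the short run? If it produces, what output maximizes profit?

Shut down

Strip out fixed cost: VC = 102x - 28x^2 + 2x^3. Then AVC = 102 - 28x + 2x^2 and MC = 102 - 56x + 6x^2.
The AVC parabola has its vertex at x = 28/4 = 7, where AVC = 102 - 28·7 + 2·7^2 = $4.
P = $2 lies below min AVC = $4; no output level covers variable cost.
Best response: produce nothing and absorb the $55 fixed cost.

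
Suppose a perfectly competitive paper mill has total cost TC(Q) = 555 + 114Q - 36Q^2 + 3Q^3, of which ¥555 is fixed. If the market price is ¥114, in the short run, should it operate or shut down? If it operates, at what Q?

Variable cost is VC = 114Q - 36Q^2 + 3Q^3, so AVC = VC/Q = 114 - 36Q + 3Q^2 and MC = dTC/dQ = 114 - 72Q + 9Q^2.
The AVC parabola has its vertex at Q = 36/6 = 6, where AVC = 114 - 36·6 + 3·6^2 = ¥6.
P = ¥114 exceeds min AVC = ¥6, so the firm stays open.
Set P = MC: 114 = 114 - 72Q + 9Q^2 → -72Q + 9Q^2 = 0. The roots are Q = 0 and Q = 8; the profit-maximizing output is on the rising part of MC, so Q* = 8.
Check: AVC at Q = 8 is ¥18 ≤ P, so revenue covers variable cost.
Profit = P·Q − TC = 114·8 − 699 = ¥213.

Produce at Q = 8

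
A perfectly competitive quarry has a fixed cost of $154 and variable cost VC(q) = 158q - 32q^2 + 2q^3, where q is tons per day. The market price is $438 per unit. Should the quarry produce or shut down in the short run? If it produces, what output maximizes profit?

Strip out fixed cost: VC = 158q - 32q^2 + 2q^3. Then AVC = 158 - 32q + 2q^2 and MC = 158 - 64q + 6q^2.
The AVC parabola has its vertex at q = 32/4 = 8, where AVC = 158 - 32·8 + 2·8^2 = $30.
Since P = $438 ≥ min AVC = $30, price covers variable cost and the firm should produce.
Set P = MC: 438 = 158 - 64q + 6q^2 → -280 - 64q + 6q^2 = 0. The roots are q = -10/3 and q = 14; the profit-maximizing output is on the rising part of MC, so q* = 14.
Check: AVC at q = 14 is $102 ≤ P, so revenue covers variable cost.
Profit = P·q − TC = 438·14 − 1582 = $4550.

Produce at q = 14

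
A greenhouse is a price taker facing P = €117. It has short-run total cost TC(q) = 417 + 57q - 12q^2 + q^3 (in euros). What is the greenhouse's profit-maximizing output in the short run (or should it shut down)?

Variable cost is VC = 57q - 12q^2 + q^3, so AVC = VC/q = 57 - 12q + q^2 and MC = dTC/dq = 57 - 24q + 3q^2.
AVC is minimized where dAVC/dq = -12 + 2q = 0, at q = 6; min AVC = 57 - 12·6 + 6^2 = €21.
Since P = €117 ≥ min AVC = €21, price covers variable cost and the firm should produce.
P = MC gives -60 - 24q + 3q^2 = 0, with roots -2 and 10. Take the larger (rising MC): q* = 10.
Check: AVC at q = 10 is €37 ≤ P, so revenue covers variable cost.
Profit = P·q − TC = 117·10 − 787 = €383.

Produce at q = 10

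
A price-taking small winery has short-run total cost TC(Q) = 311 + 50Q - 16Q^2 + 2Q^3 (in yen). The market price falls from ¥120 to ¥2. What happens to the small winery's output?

Output falls from 7 to 0 (the firm shuts down)

AVC = 50 - 16Q + 2Q^2, minimized at Q = 4 where min AVC = ¥18. MC = 50 - 32Q + 6Q^2.
At P = ¥120 ≥ min AVC, set P = MC on the rising branch: Q = 7.
At P = ¥2 < min AVC = ¥18, price no longer covers variable cost at any output, so the firm shuts down: Q = 0.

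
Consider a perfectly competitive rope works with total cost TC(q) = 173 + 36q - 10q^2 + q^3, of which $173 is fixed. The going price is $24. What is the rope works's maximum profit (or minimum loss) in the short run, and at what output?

AVC = 36 - 10q + q^2 has its minimum $11 at q = 5; price $24 clears that bar, so the firm operates.
With MC = 36 - 20q + 3q^2, P = MC on the upward-sloping part at q* = 6.
TR = 24·6 = 144. TC = 173 + 72 = 245. Profit = 144 − 245 = -$101.
By producing, the firm covers all variable cost plus $72 of fixed cost; shutting down would lose the full $173.

Profit = -$101 at q = 6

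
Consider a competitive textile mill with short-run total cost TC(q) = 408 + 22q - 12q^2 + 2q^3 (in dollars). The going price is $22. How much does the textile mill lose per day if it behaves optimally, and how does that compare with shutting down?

AVC = 22 - 12q + 2q^2 has its minimum $4 at q = 3; price $22 clears that bar, so the firm operates.
With MC = 22 - 24q + 6q^2, P = MC on the upward-sloping part at q* = 4.
TR = 22·4 = 88. TC = 408 + 24 = 432. Profit = 88 − 432 = -$344.
By producing, the firm covers all variable cost plus $64 of fixed cost; shutting down would lose the full $408.

Profit = -$344 at q = 4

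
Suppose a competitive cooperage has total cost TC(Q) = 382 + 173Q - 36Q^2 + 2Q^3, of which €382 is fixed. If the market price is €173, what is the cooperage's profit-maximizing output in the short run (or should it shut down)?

From TC, MC = TC'(Q) = 173 - 72Q + 6Q^2 and AVC = VC/Q = 173 - 36Q + 2Q^2.
The AVC parabola has its vertex at Q = 36/4 = 9, where AVC = 173 - 36·9 + 2·9^2 = €11.
P = €173 exceeds min AVC = €11, so the firm stays open.
P = MC gives -72Q + 6Q^2 = 0, with roots 0 and 12. Take the larger (rising MC): Q* = 12.
Check: AVC at Q = 12 is €29 ≤ P, so revenue covers variable cost.
Profit = P·Q − TC = 173·12 − 730 = €1346.

Produce at Q = 12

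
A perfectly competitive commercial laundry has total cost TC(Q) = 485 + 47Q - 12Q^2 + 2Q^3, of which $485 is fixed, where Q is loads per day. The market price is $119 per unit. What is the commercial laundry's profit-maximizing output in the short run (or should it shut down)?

Produce at Q = 6

From TC, MC = TC'(Q) = 47 - 24Q + 6Q^2 and AVC = VC/Q = 47 - 12Q + 2Q^2.
AVC is minimized where dAVC/dQ = -12 + 4Q = 0, at Q = 3; min AVC = 47 - 12·3 + 2·3^2 = $29.
Since P = $119 ≥ min AVC = $29, price covers variable cost and the firm should produce.
Solving P = MC: -72 - 24Q + 6Q^2 = 0 ⇒ Q = -2 or 6. On the upward-sloping branch, Q* = 6.
Check: AVC at Q = 6 is $47 ≤ P, so revenue covers variable cost.
Profit = P·Q − TC = 119·6 − 767 = -$53, a loss, but smaller than the $485 fixed cost the firm would lose by shutting down.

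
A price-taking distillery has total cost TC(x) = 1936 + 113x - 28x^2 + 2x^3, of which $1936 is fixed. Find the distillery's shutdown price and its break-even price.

Shutdown price = $15; break-even price = $223

AVC = 113 - 28x + 2x^2; minimized at x = 7, giving min AVC = $15. That is the shutdown price.
ATC = 1936/x + 113 - 28x + 2x^2. Setting dATC/dx = −1936/x^2 − 28 + 4x = 0 gives x = 11 (since 4·11^3 − 28·11^2 = 1936).
min ATC = 1936/11 + 113 − 28·11 + 2·11^2 = $223. That is the break-even price.
Between these two prices the firm operates at a loss; above $223 it earns a profit.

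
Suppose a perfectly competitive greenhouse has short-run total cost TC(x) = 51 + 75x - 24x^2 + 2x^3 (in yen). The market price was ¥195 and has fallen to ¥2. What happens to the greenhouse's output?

Output falls from 10 to 0 (the firm shuts down)

MC = 75 - 48x + 6x^2; the shutdown threshold is min AVC = ¥3 (at x = 6).
At P = ¥195 ≥ min AVC, set P = MC on the rising branch: x = 10.
At P = ¥2 < min AVC = ¥3, price no longer covers variable cost at any output, so the firm shuts down: x = 0.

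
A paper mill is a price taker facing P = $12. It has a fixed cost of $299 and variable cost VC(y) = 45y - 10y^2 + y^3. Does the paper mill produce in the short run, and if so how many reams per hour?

Shut down

From TC, MC = TC'(y) = 45 - 20y + 3y^2 and AVC = VC/y = 45 - 10y + y^2.
AVC hits its minimum where MC = AVC, at y = 5, giving min AVC = 45 - 10·5 + 5^2 = $20.
P = $12 lies below min AVC = $20; no output level covers variable cost.
Best response: produce nothing and absorb the $299 fixed cost.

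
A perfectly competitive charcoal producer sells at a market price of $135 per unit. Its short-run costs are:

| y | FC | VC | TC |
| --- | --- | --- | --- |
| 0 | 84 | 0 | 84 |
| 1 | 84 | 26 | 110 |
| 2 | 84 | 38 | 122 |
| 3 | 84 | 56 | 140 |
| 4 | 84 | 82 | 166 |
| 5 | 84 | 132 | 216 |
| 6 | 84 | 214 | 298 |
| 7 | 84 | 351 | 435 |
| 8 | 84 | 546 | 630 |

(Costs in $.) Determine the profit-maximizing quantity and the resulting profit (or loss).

Profit at each row (π = 135y − TC): y=0: -84; y=1: 25; y=2: 148; y=3: 265; y=4: 374; y=5: 459; y=6: 512; y=7: 510; y=8: 450.
Profit is maximized at y = 6. AVC there is 214/6 = $35.67 ≤ P, so producing beats shutting down (which would give -$84).

y = 6; profit = $512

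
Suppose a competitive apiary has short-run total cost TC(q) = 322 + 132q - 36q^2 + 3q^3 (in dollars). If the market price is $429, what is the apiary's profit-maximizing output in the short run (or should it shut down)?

Produce at q = 11

Strip out fixed cost: VC = 132q - 36q^2 + 3q^3. Then AVC = 132 - 36q + 3q^2 and MC = 132 - 72q + 9q^2.
AVC is minimized where dAVC/dq = -36 + 6q = 0, at q = 6; min AVC = 132 - 36·6 + 3·6^2 = $24.
Because $429 ≥ $24, revenue can cover variable cost; the firm operates.
P = MC gives -297 - 72q + 9q^2 = 0, with roots -3 and 11. Take the larger (rising MC): q* = 11.
Check: AVC at q = 11 is $99 ≤ P, so revenue covers variable cost.
Profit = P·q − TC = 429·11 − 1411 = $3308.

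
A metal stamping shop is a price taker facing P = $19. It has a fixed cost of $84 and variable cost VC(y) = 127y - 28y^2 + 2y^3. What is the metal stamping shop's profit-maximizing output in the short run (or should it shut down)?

Shut down

From TC, MC = TC'(y) = 127 - 56y + 6y^2 and AVC = VC/y = 127 - 28y + 2y^2.
AVC hits its minimum where MC = AVC, at y = 7, giving min AVC = 127 - 28·7 + 2·7^2 = $29.
P = $19 lies below min AVC = $29; no output level covers variable cost.
Best response: produce nothing and absorb the $84 fixed cost.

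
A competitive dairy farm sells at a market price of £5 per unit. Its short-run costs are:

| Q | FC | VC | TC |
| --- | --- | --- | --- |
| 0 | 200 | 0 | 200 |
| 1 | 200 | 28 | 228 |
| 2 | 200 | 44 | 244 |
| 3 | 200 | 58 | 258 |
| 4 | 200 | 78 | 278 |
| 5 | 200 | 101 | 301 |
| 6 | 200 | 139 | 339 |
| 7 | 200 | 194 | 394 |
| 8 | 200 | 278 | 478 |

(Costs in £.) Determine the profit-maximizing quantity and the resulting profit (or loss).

Profit at each row (π = 5Q − TC): Q=0: -200; Q=1: -223; Q=2: -234; Q=3: -243; Q=4: -258; Q=5: -276; Q=6: -309; Q=7: -359; Q=8: -438.
Profit is highest at Q = 0. Equivalently, the lowest AVC in the table is 58/3 ≈ £19.33 at Q = 3, and P = £5 falls below it — price never covers variable cost, so the firm shuts down and loses only its fixed cost.

Q = 0 (shut down); profit = -£200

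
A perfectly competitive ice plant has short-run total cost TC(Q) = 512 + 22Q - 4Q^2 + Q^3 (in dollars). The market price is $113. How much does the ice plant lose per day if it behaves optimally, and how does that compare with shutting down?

Profit = -$22 at Q = 7

AVC = 22 - 4Q + Q^2; min AVC = $18 at Q = 2. Since P = $113 ≥ min AVC, the firm produces.
With MC = 22 - 8Q + 3Q^2, P = MC on the upward-sloping part at Q* = 7.
TR = 113·7 = 791. TC = 512 + 301 = 813. Profit = 791 − 813 = -$22.
Shutting down would mean losing the fixed cost of $512, so operating at a loss of $22 is better by $490.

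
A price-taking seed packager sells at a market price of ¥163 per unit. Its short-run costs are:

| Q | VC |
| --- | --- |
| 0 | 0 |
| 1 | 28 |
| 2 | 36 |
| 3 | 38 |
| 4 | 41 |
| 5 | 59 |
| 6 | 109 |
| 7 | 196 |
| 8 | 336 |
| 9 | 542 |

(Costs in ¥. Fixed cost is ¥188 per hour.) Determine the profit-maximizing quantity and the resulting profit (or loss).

Q = 8; profit = ¥780

Tabulate TR − TC: Q=0: -188; Q=1: -53; Q=2: 102; Q=3: 263; Q=4: 423; Q=5: 568; Q=6: 681; Q=7: 757; Q=8: 780; Q=9: 737.
Profit is maximized at Q = 8. AVC there is 336/8 = ¥42 ≤ P, so producing beats shutting down (which would give -¥188).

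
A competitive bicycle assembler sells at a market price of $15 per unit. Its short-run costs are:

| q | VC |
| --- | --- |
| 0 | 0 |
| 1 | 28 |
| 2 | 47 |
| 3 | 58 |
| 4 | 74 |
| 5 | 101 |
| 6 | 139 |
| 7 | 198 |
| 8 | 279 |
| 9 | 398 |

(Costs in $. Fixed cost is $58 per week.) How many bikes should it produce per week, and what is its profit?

q = 0 (shut down); profit = -$58

Compute π = P·q − TC at each output: q=0: -58; q=1: -71; q=2: -75; q=3: -71; q=4: -72; q=5: -84; q=6: -107; q=7: -151; q=8: -217; q=9: -321.
Profit is highest at q = 0. Equivalently, the lowest AVC in the table is 74/4 ≈ $18.50 at q = 4, and P = $15 falls below it — price never covers variable cost, so the firm shuts down and loses only its fixed cost.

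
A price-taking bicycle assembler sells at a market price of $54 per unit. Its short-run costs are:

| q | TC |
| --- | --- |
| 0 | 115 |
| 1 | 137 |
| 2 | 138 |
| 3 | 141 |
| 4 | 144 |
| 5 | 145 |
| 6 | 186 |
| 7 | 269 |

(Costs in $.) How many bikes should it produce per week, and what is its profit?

q = 6; profit = $138

Compute π = P·q − TC at each output: q=0: -115; q=1: -83; q=2: -30; q=3: 21; q=4: 72; q=5: 125; q=6: 138; q=7: 109.
Profit is maximized at q = 6. AVC there is 71/6 = $11.83 ≤ P, so producing beats shutting down (which would give -$115).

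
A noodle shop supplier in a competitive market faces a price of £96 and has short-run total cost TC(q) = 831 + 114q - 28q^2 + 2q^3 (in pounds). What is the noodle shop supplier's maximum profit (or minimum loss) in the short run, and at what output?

Profit = -£183 at q = 9

AVC = 114 - 28q + 2q^2; min AVC = £16 at q = 7. Since P = £96 ≥ min AVC, the firm produces.
With MC = 114 - 56q + 6q^2, P = MC on the upward-sloping part at q* = 9.
TR = 96·9 = 864. TC = 831 + 216 = 1047. Profit = 864 − 1047 = -£183.
By producing, the firm covers all variable cost plus £648 of fixed cost; shutting down would lose the full £831.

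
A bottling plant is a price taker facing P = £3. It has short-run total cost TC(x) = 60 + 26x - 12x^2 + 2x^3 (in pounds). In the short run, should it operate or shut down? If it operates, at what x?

Shut down

Variable cost is VC = 26x - 12x^2 + 2x^3, so AVC = VC/x = 26 - 12x + 2x^2 and MC = dTC/dx = 26 - 24x + 6x^2.
AVC is minimized where dAVC/dx = -12 + 4x = 0, at x = 3; min AVC = 26 - 12·3 + 2·3^2 = £8.
With P < min AVC (£3 < £8), every unit sold adds to the loss.
Shutting down limits the loss to fixed cost, £60.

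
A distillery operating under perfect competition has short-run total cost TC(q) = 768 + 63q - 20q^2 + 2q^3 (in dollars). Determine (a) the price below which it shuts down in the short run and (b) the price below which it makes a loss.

AVC = 63 - 20q + 2q^2; minimized at q = 5, giving min AVC = $13. That is the shutdown price.
ATC = 768/q + 63 - 20q + 2q^2. Setting dATC/dq = −768/q^2 − 20 + 4q = 0 gives q = 8 (since 4·8^3 − 20·8^2 = 768).
min ATC = 768/8 + 63 − 20·8 + 2·8^2 = $127. That is the break-even price.
For $13 ≤ P < $127 the firm produces at a loss; below $13 it shuts down.

Shutdown price = $13; break-even price = $127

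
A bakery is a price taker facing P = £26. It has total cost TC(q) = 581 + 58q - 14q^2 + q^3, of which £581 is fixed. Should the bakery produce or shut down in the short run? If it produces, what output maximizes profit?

Produce at q = 8

From TC, MC = TC'(q) = 58 - 28q + 3q^2 and AVC = VC/q = 58 - 14q + q^2.
AVC hits its minimum where MC = AVC, at q = 7, giving min AVC = 58 - 14·7 + 7^2 = £9.
P = £26 exceeds min AVC = £9, so the firm stays open.
Set P = MC: 26 = 58 - 28q + 3q^2 → 32 - 28q + 3q^2 = 0. The roots are q = 4/3 and q = 8; the profit-maximizing output is on the rising part of MC, so q* = 8.
Check: AVC at q = 8 is £10 ≤ P, so revenue covers variable cost.
Profit = P·q − TC = 26·8 − 661 = -£453, a loss, but smaller than the £581 fixed cost the firm would lose by shutting down.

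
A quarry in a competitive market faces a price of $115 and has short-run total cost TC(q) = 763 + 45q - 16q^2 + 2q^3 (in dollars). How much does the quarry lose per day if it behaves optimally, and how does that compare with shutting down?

Profit = -$175 at q = 7

AVC = 45 - 16q + 2q^2 has its minimum $13 at q = 4; price $115 clears that bar, so the firm operates.
With MC = 45 - 32q + 6q^2, P = MC on the upward-sloping part at q* = 7.
TR = 115·7 = 805. TC = 763 + 217 = 980. Profit = 805 − 980 = -$175.
That loss of $175 beats the $763 the firm would lose by shutting down; producing recovers $588 of fixed cost.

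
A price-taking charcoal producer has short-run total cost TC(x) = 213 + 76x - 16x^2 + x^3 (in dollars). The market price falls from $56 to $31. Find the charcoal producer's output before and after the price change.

Output falls from 10 to 9

AVC = 76 - 16x + x^2, minimized at x = 8 where min AVC = $12. MC = 76 - 32x + 3x^2.
At P = $56 ≥ min AVC, set P = MC on the rising branch: x = 10.
At P = $31 ≥ min AVC, set P = MC: x = 9. The firm stays open but cuts output.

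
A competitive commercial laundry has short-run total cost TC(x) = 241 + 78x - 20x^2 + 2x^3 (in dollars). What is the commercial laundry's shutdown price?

The shutdown price is the minimum of AVC. VC = 78x - 20x^2 + 2x^3, so AVC = 78 - 20x + 2x^2.
At the minimum of AVC, MC = AVC. MC = 78 - 40x + 6x^2; setting MC = AVC gives 4x^2 - 20x = 0, so x = 5. min AVC = 28.
So the shutdown price is $28.

$28 per unit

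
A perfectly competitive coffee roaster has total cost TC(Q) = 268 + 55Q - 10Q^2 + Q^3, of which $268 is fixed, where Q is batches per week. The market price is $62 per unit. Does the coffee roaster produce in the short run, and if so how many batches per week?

Produce at Q = 7

Strip out fixed cost: VC = 55Q - 10Q^2 + Q^3. Then AVC = 55 - 10Q + Q^2 and MC = 55 - 20Q + 3Q^2.
The AVC parabola has its vertex at Q = 10/2 = 5, where AVC = 55 - 10·5 + 5^2 = $30.
Because $62 ≥ $30, revenue can cover variable cost; the firm operates.
P = MC gives -7 - 20Q + 3Q^2 = 0, with roots -1/3 and 7. Take the larger (rising MC): Q* = 7.
Check: AVC at Q = 7 is $34 ≤ P, so revenue covers variable cost.
Profit = P·Q − TC = 62·7 − 506 = -$72, a loss, but smaller than the $268 fixed cost the firm would lose by shutting down.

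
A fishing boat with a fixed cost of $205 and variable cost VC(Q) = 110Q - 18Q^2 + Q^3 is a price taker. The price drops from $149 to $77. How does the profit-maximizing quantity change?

MC = 110 - 36Q + 3Q^2; the shutdown threshold is min AVC = $29 (at Q = 9).
With P = $149 above the shutdown price, P = MC gives Q = 13.
At P = $77 ≥ min AVC, set P = MC: Q = 11. The firm stays open but cuts output.

Output falls from 13 to 11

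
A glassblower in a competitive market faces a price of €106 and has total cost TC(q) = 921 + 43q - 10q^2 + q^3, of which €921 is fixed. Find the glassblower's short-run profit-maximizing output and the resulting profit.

AVC = 43 - 10q + q^2 has its minimum €18 at q = 5; price €106 clears that bar, so the firm operates.
With MC = 43 - 20q + 3q^2, P = MC on the upward-sloping part at q* = 9.
TR = 106·9 = 954. TC = 921 + 306 = 1227. Profit = 954 − 1227 = -€273.
By producing, the firm covers all variable cost plus €648 of fixed cost; shutting down would lose the full €921.

Profit = -€273 at q = 9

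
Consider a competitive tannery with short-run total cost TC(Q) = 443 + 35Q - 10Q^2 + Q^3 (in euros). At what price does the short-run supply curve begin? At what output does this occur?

€10 per unit, at Q = 5

The shutdown price is the minimum of AVC. VC = 35Q - 10Q^2 + Q^3, so AVC = 35 - 10Q + Q^2.
At the minimum of AVC, MC = AVC. MC = 35 - 20Q + 3Q^2; setting MC = AVC gives 2Q^2 - 10Q = 0, so Q = 5. min AVC = 10.
So the shutdown price is €10.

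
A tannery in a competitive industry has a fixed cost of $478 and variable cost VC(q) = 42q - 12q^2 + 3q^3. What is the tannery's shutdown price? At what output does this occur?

The shutdown price is the minimum of AVC. VC = 42q - 12q^2 + 3q^3, so AVC = 42 - 12q + 3q^2.
dAVC/dq = -12 + 6q = 0 gives q = 2. min AVC = 42 - 12·2 + 3·2^2 = 30.
So the shutdown price is $30.

$30 per unit, at q = 2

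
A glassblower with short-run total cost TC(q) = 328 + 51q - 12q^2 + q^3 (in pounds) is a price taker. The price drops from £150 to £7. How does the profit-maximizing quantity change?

AVC = 51 - 12q + q^2, minimized at q = 6 where min AVC = £15. MC = 51 - 24q + 3q^2.
At P = £150 ≥ min AVC, set P = MC on the rising branch: q = 11.
At P = £7 < min AVC = £15, price no longer covers variable cost at any output, so the firm shuts down: q = 0.

Output falls from 11 to 0 (the firm shuts down)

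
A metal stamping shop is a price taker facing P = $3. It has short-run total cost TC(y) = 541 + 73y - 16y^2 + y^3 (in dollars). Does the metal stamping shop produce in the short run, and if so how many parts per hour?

Shut down

Strip out fixed cost: VC = 73y - 16y^2 + y^3. Then AVC = 73 - 16y + y^2 and MC = 73 - 32y + 3y^2.
The AVC parabola has its vertex at y = 16/2 = 8, where AVC = 73 - 16·8 + 8^2 = $9.
With P < min AVC ($3 < $9), every unit sold adds to the loss.
The firm minimizes its loss by shutting down and losing only its fixed cost of $541.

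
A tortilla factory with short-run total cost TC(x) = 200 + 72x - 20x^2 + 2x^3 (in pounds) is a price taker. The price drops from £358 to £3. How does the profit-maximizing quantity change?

Output falls from 11 to 0 (the firm shuts down)

MC = 72 - 40x + 6x^2; the shutdown threshold is min AVC = £22 (at x = 5).
With P = £358 above the shutdown price, P = MC gives x = 11.
At P = £3 < min AVC = £22, price no longer covers variable cost at any output, so the firm shuts down: x = 0.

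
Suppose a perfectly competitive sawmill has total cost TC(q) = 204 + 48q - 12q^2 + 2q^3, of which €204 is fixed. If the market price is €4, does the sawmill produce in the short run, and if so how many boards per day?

Shut down

Strip out fixed cost: VC = 48q - 12q^2 + 2q^3. Then AVC = 48 - 12q + 2q^2 and MC = 48 - 24q + 6q^2.
The AVC parabola has its vertex at q = 12/4 = 3, where AVC = 48 - 12·3 + 2·3^2 = €30.
Since P = €4 < min AVC = €30, price fails to cover variable cost at any output.
Best response: produce nothing and absorb the €204 fixed cost.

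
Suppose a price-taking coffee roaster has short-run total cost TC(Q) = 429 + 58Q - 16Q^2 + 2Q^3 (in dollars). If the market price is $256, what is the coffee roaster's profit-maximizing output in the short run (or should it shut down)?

Variable cost is VC = 58Q - 16Q^2 + 2Q^3, so AVC = VC/Q = 58 - 16Q + 2Q^2 and MC = dTC/dQ = 58 - 32Q + 6Q^2.
AVC hits its minimum where MC = AVC, at Q = 4, giving min AVC = 58 - 16·4 + 2·4^2 = $26.
Since P = $256 ≥ min AVC = $26, price covers variable cost and the firm should produce.
P = MC gives -198 - 32Q + 6Q^2 = 0, with roots -11/3 and 9. Take the larger (rising MC): Q* = 9.
Check: AVC at Q = 9 is $76 ≤ P, so revenue covers variable cost.
Profit = P·Q − TC = 256·9 − 1113 = $1191.

Produce at Q = 9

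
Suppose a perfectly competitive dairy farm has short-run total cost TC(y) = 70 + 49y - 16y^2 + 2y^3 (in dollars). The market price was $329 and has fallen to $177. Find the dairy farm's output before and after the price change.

AVC = 49 - 16y + 2y^2, minimized at y = 4 where min AVC = $17. MC = 49 - 32y + 6y^2.
At P = $329 ≥ min AVC, set P = MC on the rising branch: y = 10.
At P = $177 ≥ min AVC, set P = MC: y = 8. The firm stays open but cuts output.

Output falls from 10 to 8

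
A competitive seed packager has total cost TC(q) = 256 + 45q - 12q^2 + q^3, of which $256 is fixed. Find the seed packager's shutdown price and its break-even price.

Shutdown price = min AVC. AVC = 45 - 12q + q^2, with vertex at q = 6 and minimum $9.
ATC = 256/q + 45 - 12q + q^2. Setting dATC/dq = −256/q^2 − 12 + 2q = 0 gives q = 8 (since 2·8^3 − 12·8^2 = 256).
min ATC = 256/8 + 45 − 12·8 + 8^2 = $45. That is the break-even price.
Between these two prices the firm operates at a loss; above $45 it earns a profit.

Shutdown price = $9; break-even price = $45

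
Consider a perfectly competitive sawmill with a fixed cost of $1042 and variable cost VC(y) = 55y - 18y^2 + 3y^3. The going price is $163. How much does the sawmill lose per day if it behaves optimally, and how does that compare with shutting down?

Profit = -$394 at y = 6

AVC = 55 - 18y + 3y^2; min AVC = $28 at y = 3. Since P = $163 ≥ min AVC, the firm produces.
With MC = 55 - 36y + 9y^2, P = MC on the upward-sloping part at y* = 6.
TR = 163·6 = 978. TC = 1042 + 330 = 1372. Profit = 978 − 1372 = -$394.
By producing, the firm covers all variable cost plus $648 of fixed cost; shutting down would lose the full $1042.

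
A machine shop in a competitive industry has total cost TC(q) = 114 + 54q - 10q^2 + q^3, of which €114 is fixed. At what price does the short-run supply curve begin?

The firm shuts down when price falls below the minimum of average variable cost. AVC = VC/q = 54 - 10q + q^2.
dAVC/dq = -10 + 2q = 0 gives q = 5. min AVC = 54 - 10·5 + 5^2 = 29.
For P < €29 the firm produces nothing.

€29 per unit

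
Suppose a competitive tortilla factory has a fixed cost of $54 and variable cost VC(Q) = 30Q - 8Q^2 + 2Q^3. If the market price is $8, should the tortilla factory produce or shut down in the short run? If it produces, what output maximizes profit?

Variable cost is VC = 30Q - 8Q^2 + 2Q^3, so AVC = VC/Q = 30 - 8Q + 2Q^2 and MC = dTC/dQ = 30 - 16Q + 6Q^2.
AVC hits its minimum where MC = AVC, at Q = 2, giving min AVC = 30 - 8·2 + 2·2^2 = $22.
With P < min AVC ($8 < $22), every unit sold adds to the loss.
Shutting down limits the loss to fixed cost, $54.

Shut down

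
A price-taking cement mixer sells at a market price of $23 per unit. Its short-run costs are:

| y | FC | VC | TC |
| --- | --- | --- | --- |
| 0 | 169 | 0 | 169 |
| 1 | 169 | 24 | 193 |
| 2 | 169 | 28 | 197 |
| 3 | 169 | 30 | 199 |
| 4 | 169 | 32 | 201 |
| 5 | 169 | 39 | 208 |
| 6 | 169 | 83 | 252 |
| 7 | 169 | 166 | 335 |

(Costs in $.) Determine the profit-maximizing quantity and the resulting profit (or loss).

y = 5; profit = -$93

Tabulate TR − TC: y=0: -169; y=1: -170; y=2: -151; y=3: -130; y=4: -109; y=5: -93; y=6: -114; y=7: -174.
Profit is maximized at y = 5. AVC there is 39/5 = $7.80 ≤ P, so producing beats shutting down (which would give -$169).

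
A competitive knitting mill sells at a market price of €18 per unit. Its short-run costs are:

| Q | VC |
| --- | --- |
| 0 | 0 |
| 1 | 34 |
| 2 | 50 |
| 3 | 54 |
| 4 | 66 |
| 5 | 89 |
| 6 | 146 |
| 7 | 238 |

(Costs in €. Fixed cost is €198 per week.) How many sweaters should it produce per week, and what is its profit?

Q = 4; profit = -€192

Tabulate TR − TC: Q=0: -198; Q=1: -214; Q=2: -212; Q=3: -198; Q=4: -192; Q=5: -197; Q=6: -236; Q=7: -310.
Profit is maximized at Q = 4. AVC there is 66/4 = €16.50 ≤ P, so producing beats shutting down (which would give -€198).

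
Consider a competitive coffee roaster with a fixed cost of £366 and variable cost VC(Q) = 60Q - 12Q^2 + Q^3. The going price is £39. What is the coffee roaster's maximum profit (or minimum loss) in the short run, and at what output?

Profit = -£268 at Q = 7

AVC = 60 - 12Q + Q^2 has its minimum £24 at Q = 6; price £39 clears that bar, so the firm operates.
MC = 60 - 24Q + 3Q^2. Setting P = MC and taking the root on the rising branch gives Q* = 7.
TR = 39·7 = 273. TC = 366 + 175 = 541. Profit = 273 − 541 = -£268.
That loss of £268 beats the £366 the firm would lose by shutting down; producing recovers £98 of fixed cost.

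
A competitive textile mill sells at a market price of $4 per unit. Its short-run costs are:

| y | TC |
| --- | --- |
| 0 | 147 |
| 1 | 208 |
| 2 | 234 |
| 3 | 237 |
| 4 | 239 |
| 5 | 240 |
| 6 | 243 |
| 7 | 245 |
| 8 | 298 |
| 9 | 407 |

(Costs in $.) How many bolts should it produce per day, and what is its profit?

y = 0 (shut down); profit = -$147

Profit at each row (π = 4y − TC): y=0: -147; y=1: -204; y=2: -226; y=3: -225; y=4: -223; y=5: -220; y=6: -219; y=7: -217; y=8: -266; y=9: -371.
Profit is highest at y = 0. Equivalently, the lowest AVC in the table is 98/7 ≈ $14 at y = 7, and P = $4 falls below it — price never covers variable cost, so the firm shuts down and loses only its fixed cost.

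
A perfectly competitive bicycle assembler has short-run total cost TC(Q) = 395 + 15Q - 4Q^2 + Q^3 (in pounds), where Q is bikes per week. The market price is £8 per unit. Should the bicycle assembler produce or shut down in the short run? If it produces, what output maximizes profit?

Shut down

Variable cost is VC = 15Q - 4Q^2 + Q^3, so AVC = VC/Q = 15 - 4Q + Q^2 and MC = dTC/dQ = 15 - 8Q + 3Q^2.
The AVC parabola has its vertex at Q = 4/2 = 2, where AVC = 15 - 4·2 + 2^2 = £11.
With P < min AVC (£8 < £11), every unit sold adds to the loss.
Shutting down limits the loss to fixed cost, £395.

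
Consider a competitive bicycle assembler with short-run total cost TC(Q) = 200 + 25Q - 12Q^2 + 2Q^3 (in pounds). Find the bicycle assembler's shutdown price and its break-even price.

Shutdown price = min AVC. AVC = 25 - 12Q + 2Q^2, with vertex at Q = 3 and minimum £7.
ATC = 200/Q + 25 - 12Q + 2Q^2. Setting dATC/dQ = −200/Q^2 − 12 + 4Q = 0 gives Q = 5 (since 4·5^3 − 12·5^2 = 200).
min ATC = 200/5 + 25 − 12·5 + 2·5^2 = £55. That is the break-even price.
Between these two prices the firm operates at a loss; above £55 it earns a profit.

Shutdown price = £7; break-even price = £55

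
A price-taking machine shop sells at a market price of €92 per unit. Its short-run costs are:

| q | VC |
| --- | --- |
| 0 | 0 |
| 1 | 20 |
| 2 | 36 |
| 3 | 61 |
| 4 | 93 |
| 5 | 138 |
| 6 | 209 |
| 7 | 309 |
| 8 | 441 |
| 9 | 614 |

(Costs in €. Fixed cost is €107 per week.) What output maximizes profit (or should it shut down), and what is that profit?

q = 6; profit = €236

Profit at each row (π = 92q − TC): q=0: -107; q=1: -35; q=2: 41; q=3: 108; q=4: 168; q=5: 215; q=6: 236; q=7: 228; q=8: 188; q=9: 107.
Profit is maximized at q = 6. AVC there is 209/6 = €34.83 ≤ P, so producing beats shutting down (which would give -€107).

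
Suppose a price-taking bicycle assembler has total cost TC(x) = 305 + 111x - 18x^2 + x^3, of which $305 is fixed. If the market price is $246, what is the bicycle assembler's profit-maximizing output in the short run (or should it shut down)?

Produce at x = 15

From TC, MC = TC'(x) = 111 - 36x + 3x^2 and AVC = VC/x = 111 - 18x + x^2.
AVC hits its minimum where MC = AVC, at x = 9, giving min AVC = 111 - 18·9 + 9^2 = $30.
Because $246 ≥ $30, revenue can cover variable cost; the firm operates.
P = MC gives -135 - 36x + 3x^2 = 0, with roots -3 and 15. Take the larger (rising MC): x* = 15.
Check: AVC at x = 15 is $66 ≤ P, so revenue covers variable cost.
Profit = P·x − TC = 246·15 − 1295 = $2395.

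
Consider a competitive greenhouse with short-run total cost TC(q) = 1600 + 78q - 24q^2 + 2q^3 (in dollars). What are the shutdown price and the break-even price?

Shutdown price = min AVC. AVC = 78 - 24q + 2q^2, with vertex at q = 6 and minimum $6.
ATC = 1600/q + 78 - 24q + 2q^2. Setting dATC/dq = −1600/q^2 − 24 + 4q = 0 gives q = 10 (since 4·10^3 − 24·10^2 = 1600).
min ATC = 1600/10 + 78 − 24·10 + 2·10^2 = $198. That is the break-even price.
Between these two prices the firm operates at a loss; above $198 it earns a profit.

Shutdown price = $6; break-even price = $198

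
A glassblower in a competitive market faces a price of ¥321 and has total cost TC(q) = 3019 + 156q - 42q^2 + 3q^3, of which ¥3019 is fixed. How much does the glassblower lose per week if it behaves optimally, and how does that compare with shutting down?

Profit = -¥115 at q = 11

AVC = 156 - 42q + 3q^2; min AVC = ¥9 at q = 7. Since P = ¥321 ≥ min AVC, the firm produces.
MC = 156 - 84q + 9q^2. Setting P = MC and taking the root on the rising branch gives q* = 11.
TR = 321·11 = 3531. TC = 3019 + 627 = 3646. Profit = 3531 − 3646 = -¥115.
By producing, the firm covers all variable cost plus ¥2904 of fixed cost; shutting down would lose the full ¥3019.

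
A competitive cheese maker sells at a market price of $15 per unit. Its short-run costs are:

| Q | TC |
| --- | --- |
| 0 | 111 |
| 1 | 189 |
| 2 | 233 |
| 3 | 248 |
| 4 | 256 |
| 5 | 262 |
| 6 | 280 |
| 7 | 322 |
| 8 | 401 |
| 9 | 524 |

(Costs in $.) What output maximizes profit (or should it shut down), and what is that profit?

Compute π = P·Q − TC at each output: Q=0: -111; Q=1: -174; Q=2: -203; Q=3: -203; Q=4: -196; Q=5: -187; Q=6: -190; Q=7: -217; Q=8: -281; Q=9: -389.
Profit is highest at Q = 0. Equivalently, the lowest AVC in the table is 169/6 ≈ $28.17 at Q = 6, and P = $15 falls below it — price never covers variable cost, so the firm shuts down and loses only its fixed cost.

Q = 0 (shut down); profit = -$111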